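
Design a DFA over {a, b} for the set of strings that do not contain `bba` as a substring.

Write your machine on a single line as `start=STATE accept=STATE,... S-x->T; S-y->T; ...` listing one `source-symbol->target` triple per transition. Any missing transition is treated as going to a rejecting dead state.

start=S0; accept=S0,S1,S2; S0-a->S0; S0-b->S1; S1-a->S0; S1-b->S2; S2-a->S3; S2-b->S2; S3-a->S3; S3-b->S3

Track partial matches of the forbidden pattern `bba`. State S3 is a dead state reached once `bba` has occurred; every other state accepts. S0 means no part of `bba` is currently matched.
With 4 states:
        a   b  
>* S0   S0  S1 
 * S1   S0  S2 
 * S2   S3  S2 
   S3   S3  S3 
(> = start, * = accepting)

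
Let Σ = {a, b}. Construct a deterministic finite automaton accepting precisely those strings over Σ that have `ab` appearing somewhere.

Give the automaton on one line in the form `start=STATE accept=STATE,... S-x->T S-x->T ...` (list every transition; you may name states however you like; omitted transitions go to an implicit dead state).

Track how much of `ab` has been matched so far: state q0 is no progress, q2 is the absorbing accept state reached once `ab` has occurred. Intermediate states record partial matches; on a mismatch, fall back to the longest reusable overlap.
        a   b  
>  q0   q1  q0 
   q1   q1  q2 
 * q2   q2  q2 
(> = start, * = accepting)

start=q0 accept=q2 q0-a->q1 q0-b->q0 q1-a->q1 q1-b->q2 q2-a->q2 q2-b->q2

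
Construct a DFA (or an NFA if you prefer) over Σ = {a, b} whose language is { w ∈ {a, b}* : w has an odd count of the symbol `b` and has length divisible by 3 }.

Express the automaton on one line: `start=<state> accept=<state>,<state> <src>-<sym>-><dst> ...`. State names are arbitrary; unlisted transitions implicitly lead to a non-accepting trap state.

Build one automaton per condition and run them in lockstep. The first has 2 states tracking the count of `b`s modulo 2; the second has 3 states tracking the input length modulo 3. A product state is a pair (one from each), accepting exactly when both do.
6 states suffice.
        a   b  
>  q0   q1  q2 
   q1   q3  q4 
   q2   q4  q3 
   q3   q0  q5 
   q4   q5  q0 
 * q5   q2  q1 
(> = start, * = accepting)

start=q0 accept=q5 q0-a->q1 q0-b->q2 q1-a->q3 q1-b->q4 q2-a->q4 q2-b->q3 q3-a->q0 q3-b->q5 q4-a->q5 q4-b->q0 q5-a->q2 q5-b->q1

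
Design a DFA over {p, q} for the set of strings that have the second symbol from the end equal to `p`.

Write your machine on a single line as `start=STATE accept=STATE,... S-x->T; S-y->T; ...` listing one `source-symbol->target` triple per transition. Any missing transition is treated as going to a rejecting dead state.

start=A; accept=D,E; A-p->B; A-q->C; B-p->D; B-q->E; C-p->F; C-q->G; D-p->D; D-q->E; E-p->F; E-q->G; F-p->D; F-q->E; G-p->F; G-q->G

A DFA must remember the last 2 symbols (since which symbol is second-to-last isn't known until the input ends). Use one state per possible window of the last ≤2 symbols; accept from those whose window starts with `p`.
       p  q 
>  A   B  C 
   B   D  E 
   C   F  G 
 * D   D  E 
 * E   F  G 
   F   D  E 
   G   F  G 
(> = start, * = accepting)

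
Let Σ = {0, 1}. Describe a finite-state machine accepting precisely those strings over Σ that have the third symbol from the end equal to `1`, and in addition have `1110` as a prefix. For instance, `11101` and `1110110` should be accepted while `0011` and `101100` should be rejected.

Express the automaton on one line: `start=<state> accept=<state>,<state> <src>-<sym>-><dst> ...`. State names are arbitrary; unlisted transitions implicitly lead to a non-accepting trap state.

Run two small machines in parallel and take their product. One (15 states) tracks the last 3 symbols read; the other (6 states) tracks whether the input so far still matches the prefix `1110`. Each combined state is a pair, one component from each; accept when both components accept. After merging equivalent states the machine shrinks.
       0  1 
>  A   B  C 
   B   B  B 
   C   B  D 
   D   B  E 
   E   F  B 
 * F   G  H 
 * G   I  J 
 * H   K  L 
   I   I  J 
   J   K  L 
   K   G  H 
   L   F  M 
 * M   F  M 
(> = start, * = accepting)

start=A accept=F,G,H,M A-0->B A-1->C B-0->B B-1->B C-0->B C-1->D D-0->B D-1->E E-0->F E-1->B F-0->G F-1->H G-0->I G-1->J H-0->K H-1->L I-0->I I-1->J J-0->K J-1->L K-0->G K-1->H L-0->F L-1->M M-0->F M-1->M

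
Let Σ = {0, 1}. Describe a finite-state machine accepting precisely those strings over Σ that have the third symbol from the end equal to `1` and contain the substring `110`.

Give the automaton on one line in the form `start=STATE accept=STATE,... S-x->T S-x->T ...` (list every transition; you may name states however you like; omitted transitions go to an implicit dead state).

start=q0 accept=q3,q4,q5,q10 q0-0->q0 q0-1->q1 q1-0->q0 q1-1->q2 q2-0->q3 q2-1->q2 q3-0->q4 q3-1->q5 q4-0->q6 q4-1->q7 q5-0->q8 q5-1->q9 q6-0->q6 q6-1->q7 q7-0->q8 q7-1->q9 q8-0->q4 q8-1->q5 q9-0->q3 q9-1->q10 q10-0->q3 q10-1->q10

Handle the two conditions separately and then intersect. One (15 states) tracks the last 3 symbols read; the other (4 states) tracks whether and how much of `110` has been seen. Each combined state is a pair, one component from each; accept when both components accept. Minimizing collapses redundant product states.
11 states suffice.
          0    1  
>  q0     q0   q1 
   q1     q0   q2 
   q2     q3   q2 
 * q3     q4   q5 
 * q4     q6   q7 
 * q5     q8   q9 
   q6     q6   q7 
   q7     q8   q9 
   q8     q4   q5 
   q9     q3  q10 
 * q10    q3  q10 
(> = start, * = accepting)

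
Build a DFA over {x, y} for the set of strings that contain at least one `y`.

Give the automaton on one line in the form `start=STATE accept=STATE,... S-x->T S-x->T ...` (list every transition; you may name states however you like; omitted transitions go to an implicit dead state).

start=A accept=B,C A-x->A A-y->B B-x->B B-y->C C-x->C C-y->C

Count `y`s, saturating at 2: state A means no `y` yet, B means one `y` seen, C means more than one. Each `y` increments (capped at C); other symbols loop. Accept from {B, C}.
A 3-state machine:
       x  y 
>  A   A  B 
 * B   B  C 
 * C   C  C 
(> = start, * = accepting)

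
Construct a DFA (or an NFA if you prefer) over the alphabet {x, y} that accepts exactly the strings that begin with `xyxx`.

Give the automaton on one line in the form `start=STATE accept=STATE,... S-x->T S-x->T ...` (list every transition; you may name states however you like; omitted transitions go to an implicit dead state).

start=A accept=E A-x->B A-y->F B-x->F B-y->C C-x->D C-y->F D-x->E D-y->F E-x->E E-y->E F-x->F F-y->F

Check the first 4 symbols one by one: A through D record how many have matched `xyxx` so far; any wrong symbol goes to the dead state F. After all 4 match we enter the accepting sink E.
       x  y 
>  A   B  F 
   B   F  C 
   C   D  F 
   D   E  F 
 * E   E  E 
   F   F  F 
(> = start, * = accepting)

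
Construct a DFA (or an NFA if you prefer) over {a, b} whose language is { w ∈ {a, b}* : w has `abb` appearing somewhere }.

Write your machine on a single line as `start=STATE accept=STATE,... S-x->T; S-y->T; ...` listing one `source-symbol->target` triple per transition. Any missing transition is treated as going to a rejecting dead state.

Track how much of `abb` has been matched so far: state s0 is no progress, s3 is the absorbing accept state reached once `abb` has occurred. Intermediate states record partial matches; on a mismatch, fall back to the longest reusable overlap.
With 4 states:
        a   b  
>  s0   s1  s0 
   s1   s1  s2 
   s2   s1  s3 
 * s3   s3  s3 
(> = start, * = accepting)

start=s0; accept=s3; s0-a->s1; s0-b->s0; s1-a->s1; s1-b->s2; s2-a->s1; s2-b->s3; s3-a->s3; s3-b->s3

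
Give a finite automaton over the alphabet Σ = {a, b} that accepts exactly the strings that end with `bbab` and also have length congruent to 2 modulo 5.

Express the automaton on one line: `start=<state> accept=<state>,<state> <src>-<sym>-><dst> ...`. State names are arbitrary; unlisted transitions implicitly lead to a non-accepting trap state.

Build one automaton per condition and run them in lockstep. The first has 5 states tracking how much of the suffix `bbab` has currently been matched; the second has 5 states tracking the input length modulo 5. A product state is a pair (one from each), accepting exactly when both do. Equivalent product states are then merged.
A 9-state machine:
        a   b  
>  s0   s1  s1 
   s1   s2  s2 
   s2   s3  s3 
   s3   s4  s5 
   s4   s0  s0 
   s5   s0  s6 
   s6   s7  s1 
   s7   s2  s8 
 * s8   s3  s3 
(> = start, * = accepting)

start=s0 accept=s8 s0-a->s1 s0-b->s1 s1-a->s2 s1-b->s2 s2-a->s3 s2-b->s3 s3-a->s4 s3-b->s5 s4-a->s0 s4-b->s0 s5-a->s0 s5-b->s6 s6-a->s7 s6-b->s1 s7-a->s2 s7-b->s8 s8-a->s3 s8-b->s3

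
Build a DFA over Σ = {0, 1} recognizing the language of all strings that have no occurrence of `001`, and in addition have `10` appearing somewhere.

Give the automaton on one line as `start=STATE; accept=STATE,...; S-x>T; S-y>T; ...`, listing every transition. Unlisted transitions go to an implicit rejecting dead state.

start=A; accept=E,G,H; A-0>B; A-1>C; B-0>D; B-1>C; C-0>E; C-1>C; D-0>D; D-1>F; E-0>G; E-1>H; F-0>I; F-1>F; G-0>G; G-1>I; H-0>E; H-1>H; I-0>I; I-1>I

Build one automaton per condition and run them in lockstep. The first has 4 states tracking partial matches of the forbidden pattern `001`; the second has 3 states tracking whether and how much of `10` has been seen. A product state is a pair (one from each), accepting exactly when both do.
With 9 states:
       0  1 
>  A   B  C 
   B   D  C 
   C   E  C 
   D   D  F 
 * E   G  H 
   F   I  F 
 * G   G  I 
 * H   E  H 
   I   I  I 
(> = start, * = accepting)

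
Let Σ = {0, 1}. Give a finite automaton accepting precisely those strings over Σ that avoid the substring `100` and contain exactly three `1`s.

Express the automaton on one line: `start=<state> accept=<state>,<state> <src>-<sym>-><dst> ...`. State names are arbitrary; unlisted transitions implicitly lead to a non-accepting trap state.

start=S0 accept=S6,S8 S0-0->S0 S0-1->S1 S1-0->S2 S1-1->S3 S2-0->S4 S2-1->S3 S3-0->S5 S3-1->S6 S4-0->S4 S4-1->S7 S5-0->S7 S5-1->S6 S6-0->S8 S6-1->S9 S7-0->S7 S7-1->S10 S8-0->S10 S8-1->S9 S9-0->S11 S9-1->S9 S10-0->S10 S10-1->S12 S11-0->S12 S11-1->S9 S12-0->S12 S12-1->S12

Build one automaton per condition and run them in lockstep. The first has 4 states tracking partial matches of the forbidden pattern `100`; the second has 5 states tracking the count of `1`s, saturating at 4. A product state is a pair (one from each), accepting exactly when both do.
A 13-state machine:
          0    1  
>  S0     S0   S1 
   S1     S2   S3 
   S2     S4   S3 
   S3     S5   S6 
   S4     S4   S7 
   S5     S7   S6 
 * S6     S8   S9 
   S7     S7  S10 
 * S8    S10   S9 
   S9    S11   S9 
   S10   S10  S12 
   S11   S12   S9 
   S12   S12  S12 
(> = start, * = accepting)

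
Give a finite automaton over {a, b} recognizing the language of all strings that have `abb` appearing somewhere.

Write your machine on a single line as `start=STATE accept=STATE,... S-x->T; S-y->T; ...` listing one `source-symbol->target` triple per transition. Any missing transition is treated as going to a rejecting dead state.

Track how much of `abb` has been matched so far: state q0 is no progress, q3 is the absorbing accept state reached once `abb` has occurred. Intermediate states record partial matches; on a mismatch, fall back to the longest reusable overlap.
With 4 states:
        a   b  
>  q0   q1  q0 
   q1   q1  q2 
   q2   q1  q3 
 * q3   q3  q3 
(> = start, * = accepting)

start=q0; accept=q3; q0-a->q1; q0-b->q0; q1-a->q1; q1-b->q2; q2-a->q1; q2-b->q3; q3-a->q3; q3-b->q3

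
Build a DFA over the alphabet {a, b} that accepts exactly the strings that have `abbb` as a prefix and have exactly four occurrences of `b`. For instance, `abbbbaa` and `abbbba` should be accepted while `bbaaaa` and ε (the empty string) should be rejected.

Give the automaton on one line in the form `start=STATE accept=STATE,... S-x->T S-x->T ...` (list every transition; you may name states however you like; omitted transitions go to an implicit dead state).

Build one automaton per condition and run them in lockstep. The first has 6 states tracking whether the input so far still matches the prefix `abbb`; the second has 6 states tracking the count of `b`s, saturating at 5. A product state is a pair (one from each), accepting exactly when both do. Minimizing collapses redundant product states.
A 7-state machine:
        a   b  
>  q0   q1  q2 
   q1   q2  q3 
   q2   q2  q2 
   q3   q2  q4 
   q4   q2  q5 
   q5   q5  q6 
 * q6   q6  q2 
(> = start, * = accepting)

start=q0 accept=q6 q0-a->q1 q0-b->q2 q1-a->q2 q1-b->q3 q2-a->q2 q2-b->q2 q3-a->q2 q3-b->q4 q4-a->q2 q4-b->q5 q5-a->q5 q5-b->q6 q6-a->q6 q6-b->q2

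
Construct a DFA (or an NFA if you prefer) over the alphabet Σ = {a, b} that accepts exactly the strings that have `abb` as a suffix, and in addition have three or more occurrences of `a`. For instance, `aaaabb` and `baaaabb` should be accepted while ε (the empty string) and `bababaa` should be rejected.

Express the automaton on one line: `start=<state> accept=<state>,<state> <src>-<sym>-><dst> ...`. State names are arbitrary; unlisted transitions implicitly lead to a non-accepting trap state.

start=s0 accept=s5 s0-a->s1 s0-b->s0 s1-a->s2 s1-b->s1 s2-a->s3 s2-b->s2 s3-a->s3 s3-b->s4 s4-a->s3 s4-b->s5 s5-a->s3 s5-b->s2

Run two small machines in parallel and take their product. The first has 4 states tracking how much of the suffix `abb` has currently been matched; the second has 5 states tracking the count of `a`s, saturating at 4. A product state is a pair (one from each), accepting exactly when both do. Equivalent product states are then merged.
With 6 states:
        a   b  
>  s0   s1  s0 
   s1   s2  s1 
   s2   s3  s2 
   s3   s3  s4 
   s4   s3  s5 
 * s5   s3  s2 
(> = start, * = accepting)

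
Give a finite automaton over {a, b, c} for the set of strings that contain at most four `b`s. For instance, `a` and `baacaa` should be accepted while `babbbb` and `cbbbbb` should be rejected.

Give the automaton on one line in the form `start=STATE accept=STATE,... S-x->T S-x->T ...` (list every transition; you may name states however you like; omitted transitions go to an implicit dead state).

Only the number of `b`s matters, and only up to 5. Make a chain S0 → S1 → S2 → S3 → S4 → S5 advanced by each `b` (with S5 absorbing); every other symbol self-loops. The accepting set is {S0, S1, S2, S3, S4}.
With 6 states:
        a   b   c  
>* S0   S0  S1  S0 
 * S1   S1  S2  S1 
 * S2   S2  S3  S2 
 * S3   S3  S4  S3 
 * S4   S4  S5  S4 
   S5   S5  S5  S5 
(> = start, * = accepting)

start=S0 accept=S0,S1,S2,S3,S4 S0-a->S0 S0-b->S1 S0-c->S0 S1-a->S1 S1-b->S2 S1-c->S1 S2-a->S2 S2-b->S3 S2-c->S2 S3-a->S3 S3-b->S4 S3-c->S3 S4-a->S4 S4-b->S5 S4-c->S4 S5-a->S5 S5-b->S5 S5-c->S5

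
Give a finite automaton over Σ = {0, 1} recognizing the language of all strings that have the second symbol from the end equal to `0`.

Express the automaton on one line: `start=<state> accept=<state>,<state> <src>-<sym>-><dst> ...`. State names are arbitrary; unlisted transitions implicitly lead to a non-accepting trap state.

start=q0 accept=q3,q4 q0-0->q1 q0-1->q2 q1-0->q3 q1-1->q4 q2-0->q5 q2-1->q6 q3-0->q3 q3-1->q4 q4-0->q5 q4-1->q6 q5-0->q3 q5-1->q4 q6-0->q5 q6-1->q6

A DFA must remember the last 2 symbols (since which symbol is second-to-last isn't known until the input ends). Use one state per possible window of the last ≤2 symbols; accept from those whose window starts with `0`.
        0   1  
>  q0   q1  q2 
   q1   q3  q4 
   q2   q5  q6 
 * q3   q3  q4 
 * q4   q5  q6 
   q5   q3  q4 
   q6   q5  q6 
(> = start, * = accepting)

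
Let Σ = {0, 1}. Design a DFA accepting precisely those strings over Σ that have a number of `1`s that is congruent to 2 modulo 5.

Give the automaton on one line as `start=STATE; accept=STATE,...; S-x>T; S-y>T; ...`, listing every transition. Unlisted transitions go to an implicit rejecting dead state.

start=q0; accept=q2; q0-0>q0; q0-1>q1; q1-0>q1; q1-1>q2; q2-0>q2; q2-1>q3; q3-0>q3; q3-1>q4; q4-0>q4; q4-1>q0

Keep the running count of `1`s modulo 5: each `1` advances along the cycle q0 → q1 → q2 → q3 → q4 → q0 while other symbols loop. Accept at q2.
        0   1  
>  q0   q0  q1 
   q1   q1  q2 
 * q2   q2  q3 
   q3   q3  q4 
   q4   q4  q0 
(> = start, * = accepting)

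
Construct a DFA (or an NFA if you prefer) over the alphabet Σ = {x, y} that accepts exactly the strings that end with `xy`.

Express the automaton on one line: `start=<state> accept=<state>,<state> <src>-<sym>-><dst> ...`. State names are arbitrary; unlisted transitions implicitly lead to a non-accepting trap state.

Let each state record the length of the longest suffix of the input read so far that is also a prefix of `xy`. q1 means the last symbol is `x`; q2 means the last 2 symbols are `xy`. Accept only at q2, where the string currently ends in `xy`.
        x   y  
>  q0   q1  q0 
   q1   q1  q2 
 * q2   q1  q0 
(> = start, * = accepting)

start=q0 accept=q2 q0-x->q1 q0-y->q0 q1-x->q1 q1-y->q2 q2-x->q1 q2-y->q0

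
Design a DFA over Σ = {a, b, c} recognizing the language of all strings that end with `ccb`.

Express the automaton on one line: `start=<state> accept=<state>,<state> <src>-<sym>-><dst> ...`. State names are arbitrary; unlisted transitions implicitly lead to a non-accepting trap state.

start=s0 accept=s3 s0-a->s0 s0-b->s0 s0-c->s1 s1-a->s0 s1-b->s0 s1-c->s2 s2-a->s0 s2-b->s3 s2-c->s2 s3-a->s0 s3-b->s0 s3-c->s1

Remember how much of `ccb` the current input suffix matches. State s0 means no match yet; s1 means the last symbol is `c`; s2 means the last 2 symbols are `cc`; s3 means the last 3 symbols are `ccb`. Only s3 accepts. On a mismatch, fall back to the longest proper suffix that is still a prefix of `ccb`.
With 4 states:
        a   b   c  
>  s0   s0  s0  s1 
   s1   s0  s0  s2 
   s2   s0  s3  s2 
 * s3   s0  s0  s1 
(> = start, * = accepting)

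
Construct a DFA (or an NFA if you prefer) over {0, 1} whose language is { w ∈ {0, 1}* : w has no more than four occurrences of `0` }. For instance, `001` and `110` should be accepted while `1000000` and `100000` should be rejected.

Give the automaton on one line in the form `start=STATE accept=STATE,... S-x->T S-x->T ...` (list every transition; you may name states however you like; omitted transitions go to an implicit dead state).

start=S0 accept=S0,S1,S2,S3,S4 S0-0->S1 S0-1->S0 S1-0->S2 S1-1->S1 S2-0->S3 S2-1->S2 S3-0->S4 S3-1->S3 S4-0->S5 S4-1->S4 S5-0->S5 S5-1->S5

Only the number of `0`s matters, and only up to 5. Make a chain S0 → S1 → S2 → S3 → S4 → S5 advanced by each `0` (with S5 absorbing); every other symbol self-loops. The accepting set is {S0, S1, S2, S3, S4}.
With 6 states:
        0   1  
>* S0   S1  S0 
 * S1   S2  S1 
 * S2   S3  S2 
 * S3   S4  S3 
 * S4   S5  S4 
   S5   S5  S5 
(> = start, * = accepting)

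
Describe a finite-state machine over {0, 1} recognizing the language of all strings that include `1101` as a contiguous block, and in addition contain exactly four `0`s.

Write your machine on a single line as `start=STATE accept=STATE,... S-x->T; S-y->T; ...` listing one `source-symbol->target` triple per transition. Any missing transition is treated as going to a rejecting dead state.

Run two small machines in parallel and take their product. One (5 states) tracks whether and how much of `1101` has been seen; the other (6 states) tracks the count of `0`s, saturating at 5. Each combined state is a pair, one component from each; accept when both components accept. Minimizing collapses redundant product states.
A 21-state machine:
          0    1  
>  q0     q1   q2 
   q1     q3   q4 
   q2     q1   q5 
   q3     q6   q7 
   q4     q3   q8 
   q5     q9   q5 
   q6    q10  q11 
   q7     q6  q12 
   q8    q13   q8 
   q9     q3  q14 
   q10   q10  q10 
   q11   q10  q15 
   q12   q16  q12 
   q13    q6  q17 
   q14   q17  q14 
   q15   q18  q15 
   q16   q10  q19 
   q17   q19  q17 
   q18   q10  q20 
   q19   q20  q19 
 * q20   q10  q20 
(> = start, * = accepting)

start=q0; accept=q20; q0-0->q1; q0-1->q2; q1-0->q3; q1-1->q4; q2-0->q1; q2-1->q5; q3-0->q6; q3-1->q7; q4-0->q3; q4-1->q8; q5-0->q9; q5-1->q5; q6-0->q10; q6-1->q11; q7-0->q6; q7-1->q12; q8-0->q13; q8-1->q8; q9-0->q3; q9-1->q14; q10-0->q10; q10-1->q10; q11-0->q10; q11-1->q15; q12-0->q16; q12-1->q12; q13-0->q6; q13-1->q17; q14-0->q17; q14-1->q14; q15-0->q18; q15-1->q15; q16-0->q10; q16-1->q19; q17-0->q19; q17-1->q17; q18-0->q10; q18-1->q20; q19-0->q20; q19-1->q19; q20-0->q10; q20-1->q20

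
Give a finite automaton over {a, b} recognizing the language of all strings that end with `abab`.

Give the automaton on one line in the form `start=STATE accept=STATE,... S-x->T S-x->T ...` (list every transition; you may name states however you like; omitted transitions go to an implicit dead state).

start=s0 accept=s4 s0-a->s1 s0-b->s0 s1-a->s1 s1-b->s2 s2-a->s3 s2-b->s0 s3-a->s1 s3-b->s4 s4-a->s3 s4-b->s0

Remember how much of `abab` the current input suffix matches. State s0 means no match yet; s1 means the last symbol is `a`; s2 means the last 2 symbols are `ab`; s3 means the last 3 symbols are `aba`; s4 means the last 4 symbols are `abab`. Only s4 accepts. On a mismatch, fall back to the longest proper suffix that is still a prefix of `abab`.
5 states suffice.
        a   b  
>  s0   s1  s0 
   s1   s1  s2 
   s2   s3  s0 
   s3   s1  s4 
 * s4   s3  s0 
(> = start, * = accepting)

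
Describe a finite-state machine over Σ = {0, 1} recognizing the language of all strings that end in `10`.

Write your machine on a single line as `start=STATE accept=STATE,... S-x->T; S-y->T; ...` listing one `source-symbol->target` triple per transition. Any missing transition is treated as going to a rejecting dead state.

start=S0; accept=S2; S0-0->S0; S0-1->S1; S1-0->S2; S1-1->S1; S2-0->S0; S2-1->S1

Let each state record the length of the longest suffix of the input read so far that is also a prefix of `10`. S1 means the last symbol is `1`; S2 means the last 2 symbols are `10`. Accept only at S2, where the string currently ends in `10`.
3 states suffice.
        0   1  
>  S0   S0  S1 
   S1   S2  S1 
 * S2   S0  S1 
(> = start, * = accepting)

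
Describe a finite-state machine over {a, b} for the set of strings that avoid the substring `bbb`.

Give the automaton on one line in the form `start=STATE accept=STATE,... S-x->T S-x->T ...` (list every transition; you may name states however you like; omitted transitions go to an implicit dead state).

start=s0 accept=s0,s1,s2 s0-a->s0 s0-b->s1 s1-a->s0 s1-b->s2 s2-a->s0 s2-b->s3 s3-a->s3 s3-b->s3

This is the complement of 'contains `bbb`'. Use the same substring-matching states — s0 through s3 holding how much of `bbb` has just been matched — but flip the accepting set: everything except the trap s3 accepts.
4 states suffice.
        a   b  
>* s0   s0  s1 
 * s1   s0  s2 
 * s2   s0  s3 
   s3   s3  s3 
(> = start, * = accepting)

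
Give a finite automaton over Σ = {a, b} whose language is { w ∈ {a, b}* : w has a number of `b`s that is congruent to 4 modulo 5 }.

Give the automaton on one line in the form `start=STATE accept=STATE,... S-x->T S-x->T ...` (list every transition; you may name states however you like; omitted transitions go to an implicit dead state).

start=s0 accept=s4 s0-a->s0 s0-b->s1 s1-a->s1 s1-b->s2 s2-a->s2 s2-b->s3 s3-a->s3 s3-b->s4 s4-a->s4 s4-b->s0

Keep the running count of `b`s modulo 5: each `b` advances along the cycle s0 → s1 → s2 → s3 → s4 → s0 while other symbols loop. Accept at s4.
With 5 states:
        a   b  
>  s0   s0  s1 
   s1   s1  s2 
   s2   s2  s3 
   s3   s3  s4 
 * s4   s4  s0 
(> = start, * = accepting)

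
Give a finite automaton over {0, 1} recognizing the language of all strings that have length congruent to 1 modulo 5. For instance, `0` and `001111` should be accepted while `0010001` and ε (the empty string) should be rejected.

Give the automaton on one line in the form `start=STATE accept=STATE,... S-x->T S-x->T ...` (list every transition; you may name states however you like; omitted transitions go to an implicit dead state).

Count input length modulo 5: every symbol advances one step around the cycle A → B → C → D → E → A. Accept at B.
A 5-state machine:
       0  1 
>  A   B  B 
 * B   C  C 
   C   D  D 
   D   E  E 
   E   A  A 
(> = start, * = accepting)

start=A accept=B A-0->B A-1->B B-0->C B-1->C C-0->D C-1->D D-0->E D-1->E E-0->A E-1->A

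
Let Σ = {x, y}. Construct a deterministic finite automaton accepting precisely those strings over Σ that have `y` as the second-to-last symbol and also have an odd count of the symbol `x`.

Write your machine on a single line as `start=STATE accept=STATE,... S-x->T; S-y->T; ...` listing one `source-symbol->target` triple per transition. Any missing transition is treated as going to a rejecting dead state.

start=s0; accept=s4,s5; s0-x->s1; s0-y->s2; s1-x->s0; s1-y->s3; s2-x->s4; s2-y->s2; s3-x->s0; s3-y->s5; s4-x->s0; s4-y->s3; s5-x->s0; s5-y->s5

Handle the two conditions separately and then intersect. One (7 states) tracks the last 2 symbols read; the other (2 states) tracks the count of `x`s modulo 2. Each combined state is a pair, one component from each; accept when both components accept. After merging equivalent states the machine shrinks.
With 6 states:
        x   y  
>  s0   s1  s2 
   s1   s0  s3 
   s2   s4  s2 
   s3   s0  s5 
 * s4   s0  s3 
 * s5   s0  s5 
(> = start, * = accepting)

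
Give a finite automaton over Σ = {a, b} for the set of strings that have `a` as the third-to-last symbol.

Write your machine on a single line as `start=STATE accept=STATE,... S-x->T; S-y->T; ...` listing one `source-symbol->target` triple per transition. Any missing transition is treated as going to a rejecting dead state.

start=q0; accept=q7,q8,q9,q10; q0-a->q1; q0-b->q2; q1-a->q3; q1-b->q4; q2-a->q5; q2-b->q6; q3-a->q7; q3-b->q8; q4-a->q9; q4-b->q10; q5-a->q11; q5-b->q12; q6-a->q13; q6-b->q14; q7-a->q7; q7-b->q8; q8-a->q9; q8-b->q10; q9-a->q11; q9-b->q12; q10-a->q13; q10-b->q14; q11-a->q7; q11-b->q8; q12-a->q9; q12-b->q10; q13-a->q11; q13-b->q12; q14-a->q13; q14-b->q14

A DFA must remember the last 3 symbols (since which symbol is third-to-last isn't known until the input ends). Use one state per possible window of the last ≤3 symbols; accept from those whose window starts with `a`.
          a    b  
>  q0     q1   q2 
   q1     q3   q4 
   q2     q5   q6 
   q3     q7   q8 
   q4     q9  q10 
   q5    q11  q12 
   q6    q13  q14 
 * q7     q7   q8 
 * q8     q9  q10 
 * q9    q11  q12 
 * q10   q13  q14 
   q11    q7   q8 
   q12    q9  q10 
   q13   q11  q12 
   q14   q13  q14 
(> = start, * = accepting)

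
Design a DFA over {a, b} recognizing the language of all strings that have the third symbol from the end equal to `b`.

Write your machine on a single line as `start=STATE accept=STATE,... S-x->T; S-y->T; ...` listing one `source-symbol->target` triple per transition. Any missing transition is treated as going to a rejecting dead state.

start=q0; accept=q11,q12,q13,q14; q0-a->q1; q0-b->q2; q1-a->q3; q1-b->q4; q2-a->q5; q2-b->q6; q3-a->q7; q3-b->q8; q4-a->q9; q4-b->q10; q5-a->q11; q5-b->q12; q6-a->q13; q6-b->q14; q7-a->q7; q7-b->q8; q8-a->q9; q8-b->q10; q9-a->q11; q9-b->q12; q10-a->q13; q10-b->q14; q11-a->q7; q11-b->q8; q12-a->q9; q12-b->q10; q13-a->q11; q13-b->q12; q14-a->q13; q14-b->q14

Because acceptance depends on a position counted from the end, the machine has to buffer the most recent 3 symbols. Make each state the string of the last up-to-3 symbols read; on input `x` shift the window left and append `x`. Accept when the buffered window has length 3 and begins with `b`.
With 15 states:
          a    b  
>  q0     q1   q2 
   q1     q3   q4 
   q2     q5   q6 
   q3     q7   q8 
   q4     q9  q10 
   q5    q11  q12 
   q6    q13  q14 
   q7     q7   q8 
   q8     q9  q10 
   q9    q11  q12 
   q10   q13  q14 
 * q11    q7   q8 
 * q12    q9  q10 
 * q13   q11  q12 
 * q14   q13  q14 
(> = start, * = accepting)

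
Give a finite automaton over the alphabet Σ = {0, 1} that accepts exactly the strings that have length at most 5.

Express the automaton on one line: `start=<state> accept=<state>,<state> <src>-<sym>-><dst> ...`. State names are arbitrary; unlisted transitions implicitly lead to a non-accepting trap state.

start=S0 accept=S0,S1,S2,S3,S4,S5 S0-0->S1 S0-1->S1 S1-0->S2 S1-1->S2 S2-0->S3 S2-1->S3 S3-0->S4 S3-1->S4 S4-0->S5 S4-1->S5 S5-0->S6 S5-1->S6 S6-0->S6 S6-1->S6

We only need to distinguish lengths 0, 1, …, 5, and '>5'. Chain S0 → S1 → S2 → S3 → S4 → S5 → S6 on every symbol, with S6 looping. Accepting states: {S0, S1, S2, S3, S4, S5}.
A 7-state machine:
        0   1  
>* S0   S1  S1 
 * S1   S2  S2 
 * S2   S3  S3 
 * S3   S4  S4 
 * S4   S5  S5 
 * S5   S6  S6 
   S6   S6  S6 
(> = start, * = accepting)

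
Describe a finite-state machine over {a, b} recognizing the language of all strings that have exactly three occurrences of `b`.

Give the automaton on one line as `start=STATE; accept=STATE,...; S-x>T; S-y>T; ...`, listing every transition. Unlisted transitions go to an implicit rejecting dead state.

start=q0; accept=q3; q0-a>q0; q0-b>q1; q1-a>q1; q1-b>q2; q2-a>q2; q2-b>q3; q3-a>q3; q3-b>q4; q4-a>q4; q4-b>q4

Only the number of `b`s matters, and only up to 4. Make a chain q0 → q1 → q2 → q3 → q4 advanced by each `b` (with q4 absorbing); every other symbol self-loops. The accepting set is {q3}.
With 5 states:
        a   b  
>  q0   q0  q1 
   q1   q1  q2 
   q2   q2  q3 
 * q3   q3  q4 
   q4   q4  q4 
(> = start, * = accepting)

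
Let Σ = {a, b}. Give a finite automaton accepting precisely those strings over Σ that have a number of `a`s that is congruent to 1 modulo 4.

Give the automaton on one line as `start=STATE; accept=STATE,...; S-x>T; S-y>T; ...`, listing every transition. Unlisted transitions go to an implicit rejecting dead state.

start=q0; accept=q1; q0-a>q1; q0-b>q0; q1-a>q2; q1-b>q1; q2-a>q3; q2-b>q2; q3-a>q0; q3-b>q3

The only thing that matters is how many `a`s have appeared, reduced mod 4. Use one state per residue: q0 for 0, …, q3 for 3. Reading `a` moves to the next residue; anything else stays put. q1 is accepting.
A 4-state machine:
        a   b  
>  q0   q1  q0 
 * q1   q2  q1 
   q2   q3  q2 
   q3   q0  q3 
(> = start, * = accepting)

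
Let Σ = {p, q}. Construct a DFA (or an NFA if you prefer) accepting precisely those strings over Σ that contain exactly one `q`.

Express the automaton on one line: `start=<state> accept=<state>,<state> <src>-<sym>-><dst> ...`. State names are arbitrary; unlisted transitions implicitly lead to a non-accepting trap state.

start=s0 accept=s1 s0-p->s0 s0-q->s1 s1-p->s1 s1-q->s2 s2-p->s2 s2-q->s2

Count `q`s, saturating at 2: state s0 means no `q` yet, s1 means one `q` seen, s2 means more than one. Each `q` increments (capped at s2); other symbols loop. Accept from {s1}.
        p   q  
>  s0   s0  s1 
 * s1   s1  s2 
   s2   s2  s2 
(> = start, * = accepting)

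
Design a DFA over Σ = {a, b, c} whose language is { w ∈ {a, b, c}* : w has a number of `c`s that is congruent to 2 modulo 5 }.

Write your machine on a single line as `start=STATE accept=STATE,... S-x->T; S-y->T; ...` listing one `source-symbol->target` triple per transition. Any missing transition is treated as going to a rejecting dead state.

The only thing that matters is how many `c`s have appeared, reduced mod 5. Use one state per residue: q0 for 0, …, q4 for 4. Reading `c` moves to the next residue; anything else stays put. q2 is accepting.
With 5 states:
        a   b   c  
>  q0   q0  q0  q1 
   q1   q1  q1  q2 
 * q2   q2  q2  q3 
   q3   q3  q3  q4 
   q4   q4  q4  q0 
(> = start, * = accepting)

start=q0; accept=q2; q0-a->q0; q0-b->q0; q0-c->q1; q1-a->q1; q1-b->q1; q1-c->q2; q2-a->q2; q2-b->q2; q2-c->q3; q3-a->q3; q3-b->q3; q3-c->q4; q4-a->q4; q4-b->q4; q4-c->q0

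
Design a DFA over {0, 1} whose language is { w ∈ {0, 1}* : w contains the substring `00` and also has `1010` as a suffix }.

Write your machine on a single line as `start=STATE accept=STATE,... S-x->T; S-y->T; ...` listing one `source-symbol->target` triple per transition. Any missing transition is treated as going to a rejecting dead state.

start=S0; accept=S10; S0-0->S1; S0-1->S2; S1-0->S3; S1-1->S2; S2-0->S4; S2-1->S2; S3-0->S3; S3-1->S5; S4-0->S3; S4-1->S6; S5-0->S7; S5-1->S5; S6-0->S8; S6-1->S2; S7-0->S3; S7-1->S9; S8-0->S3; S8-1->S6; S9-0->S10; S9-1->S5; S10-0->S3; S10-1->S9

Build one automaton per condition and run them in lockstep. One (3 states) tracks whether and how much of `00` has been seen; the other (5 states) tracks how much of the suffix `1010` has currently been matched. Each combined state is a pair, one component from each; accept when both components accept.
An 11-state machine:
          0    1  
>  S0     S1   S2 
   S1     S3   S2 
   S2     S4   S2 
   S3     S3   S5 
   S4     S3   S6 
   S5     S7   S5 
   S6     S8   S2 
   S7     S3   S9 
   S8     S3   S6 
   S9    S10   S5 
 * S10    S3   S9 
(> = start, * = accepting)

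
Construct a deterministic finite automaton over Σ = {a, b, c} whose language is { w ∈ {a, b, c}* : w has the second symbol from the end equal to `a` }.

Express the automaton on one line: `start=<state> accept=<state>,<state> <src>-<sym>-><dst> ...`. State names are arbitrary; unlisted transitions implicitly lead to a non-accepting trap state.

start=q0 accept=q4,q5,q6 q0-a->q1 q0-b->q2 q0-c->q3 q1-a->q4 q1-b->q5 q1-c->q6 q2-a->q7 q2-b->q8 q2-c->q9 q3-a->q10 q3-b->q11 q3-c->q12 q4-a->q4 q4-b->q5 q4-c->q6 q5-a->q7 q5-b->q8 q5-c->q9 q6-a->q10 q6-b->q11 q6-c->q12 q7-a->q4 q7-b->q5 q7-c->q6 q8-a->q7 q8-b->q8 q8-c->q9 q9-a->q10 q9-b->q11 q9-c->q12 q10-a->q4 q10-b->q5 q10-c->q6 q11-a->q7 q11-b->q8 q11-c->q9 q12-a->q10 q12-b->q11 q12-c->q12

Because acceptance depends on a position counted from the end, the machine has to buffer the most recent 2 symbols. Make each state the string of the last up-to-2 symbols read; on input `x` shift the window left and append `x`. Accept when the buffered window has length 2 and begins with `a`.
With 13 states:
          a    b    c  
>  q0     q1   q2   q3 
   q1     q4   q5   q6 
   q2     q7   q8   q9 
   q3    q10  q11  q12 
 * q4     q4   q5   q6 
 * q5     q7   q8   q9 
 * q6    q10  q11  q12 
   q7     q4   q5   q6 
   q8     q7   q8   q9 
   q9    q10  q11  q12 
   q10    q4   q5   q6 
   q11    q7   q8   q9 
   q12   q10  q11  q12 
(> = start, * = accepting)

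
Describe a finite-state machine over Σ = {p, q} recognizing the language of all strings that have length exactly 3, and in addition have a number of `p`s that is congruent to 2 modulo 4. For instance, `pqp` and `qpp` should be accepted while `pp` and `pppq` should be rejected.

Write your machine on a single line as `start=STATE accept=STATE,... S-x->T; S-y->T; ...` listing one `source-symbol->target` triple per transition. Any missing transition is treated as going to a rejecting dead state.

start=A; accept=G; A-p->B; A-q->C; B-p->D; B-q->E; C-p->E; C-q->F; D-p->F; D-q->G; E-p->G; E-q->F; F-p->F; F-q->F; G-p->F; G-q->F

Run two small machines in parallel and take their product. The first has 5 states tracking the input length, saturating at 4; the second has 4 states tracking the count of `p`s modulo 4. A product state is a pair (one from each), accepting exactly when both do. After merging equivalent states the machine shrinks.
With 7 states:
       p  q 
>  A   B  C 
   B   D  E 
   C   E  F 
   D   F  G 
   E   G  F 
   F   F  F 
 * G   F  F 
(> = start, * = accepting)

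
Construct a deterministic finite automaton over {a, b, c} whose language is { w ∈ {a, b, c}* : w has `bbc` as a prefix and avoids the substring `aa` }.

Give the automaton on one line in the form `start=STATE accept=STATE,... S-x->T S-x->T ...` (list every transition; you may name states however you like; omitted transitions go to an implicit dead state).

start=s0 accept=s4,s5 s0-a->s1 s0-b->s2 s0-c->s1 s1-a->s1 s1-b->s1 s1-c->s1 s2-a->s1 s2-b->s3 s2-c->s1 s3-a->s1 s3-b->s1 s3-c->s4 s4-a->s5 s4-b->s4 s4-c->s4 s5-a->s1 s5-b->s4 s5-c->s4

Handle the two conditions separately and then intersect. The first has 5 states tracking whether the input so far still matches the prefix `bbc`; the second has 3 states tracking partial matches of the forbidden pattern `aa`. A product state is a pair (one from each), accepting exactly when both do. Minimizing collapses redundant product states.
6 states suffice.
        a   b   c  
>  s0   s1  s2  s1 
   s1   s1  s1  s1 
   s2   s1  s3  s1 
   s3   s1  s1  s4 
 * s4   s5  s4  s4 
 * s5   s1  s4  s4 
(> = start, * = accepting)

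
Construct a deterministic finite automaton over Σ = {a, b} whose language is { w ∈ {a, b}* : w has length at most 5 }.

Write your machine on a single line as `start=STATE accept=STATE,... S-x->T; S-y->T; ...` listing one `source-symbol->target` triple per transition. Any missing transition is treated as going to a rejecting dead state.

Count input length up to 6: every symbol moves from q0 toward q6, which means 'more than 5' and absorbs. Accept from {q0, q1, q2, q3, q4, q5}.
7 states suffice.
        a   b  
>* q0   q1  q1 
 * q1   q2  q2 
 * q2   q3  q3 
 * q3   q4  q4 
 * q4   q5  q5 
 * q5   q6  q6 
   q6   q6  q6 
(> = start, * = accepting)

start=q0; accept=q0,q1,q2,q3,q4,q5; q0-a->q1; q0-b->q1; q1-a->q2; q1-b->q2; q2-a->q3; q2-b->q3; q3-a->q4; q3-b->q4; q4-a->q5; q4-b->q5; q5-a->q6; q5-b->q6; q6-a->q6; q6-b->q6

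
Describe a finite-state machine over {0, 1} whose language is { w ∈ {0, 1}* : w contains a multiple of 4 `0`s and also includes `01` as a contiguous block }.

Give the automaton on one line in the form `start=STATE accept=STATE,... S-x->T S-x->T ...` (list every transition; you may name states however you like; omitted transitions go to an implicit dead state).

start=A accept=I A-0->B A-1->A B-0->C B-1->D C-0->E C-1->F D-0->F D-1->D E-0->G E-1->H F-0->H F-1->F G-0->B G-1->I H-0->I H-1->H I-0->D I-1->I

Run two small machines in parallel and take their product. The first has 4 states tracking the count of `0`s modulo 4; the second has 3 states tracking whether and how much of `01` has been seen. A product state is a pair (one from each), accepting exactly when both do.
9 states suffice.
       0  1 
>  A   B  A 
   B   C  D 
   C   E  F 
   D   F  D 
   E   G  H 
   F   H  F 
   G   B  I 
   H   I  H 
 * I   D  I 
(> = start, * = accepting)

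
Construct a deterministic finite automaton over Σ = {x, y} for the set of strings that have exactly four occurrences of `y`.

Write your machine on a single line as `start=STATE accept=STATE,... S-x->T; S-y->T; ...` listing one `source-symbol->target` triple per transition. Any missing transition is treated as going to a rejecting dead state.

start=S0; accept=S4; S0-x->S0; S0-y->S1; S1-x->S1; S1-y->S2; S2-x->S2; S2-y->S3; S3-x->S3; S3-y->S4; S4-x->S4; S4-y->S5; S5-x->S5; S5-y->S5

Count `y`s, saturating at 5: states S0 through S4 mean 0 through 4 `y`s seen; S5 means more than 4. Each `y` increments (capped at S5); other symbols loop. Accept from {S4}.
6 states suffice.
        x   y  
>  S0   S0  S1 
   S1   S1  S2 
   S2   S2  S3 
   S3   S3  S4 
 * S4   S4  S5 
   S5   S5  S5 
(> = start, * = accepting)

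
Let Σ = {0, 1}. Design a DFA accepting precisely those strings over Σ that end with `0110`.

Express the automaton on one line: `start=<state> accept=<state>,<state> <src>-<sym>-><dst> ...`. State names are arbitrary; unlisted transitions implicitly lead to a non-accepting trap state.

start=s0 accept=s4 s0-0->s1 s0-1->s0 s1-0->s1 s1-1->s2 s2-0->s1 s2-1->s3 s3-0->s4 s3-1->s0 s4-0->s1 s4-1->s2

Let each state record the length of the longest suffix of the input read so far that is also a prefix of `0110`. s1 means the last symbol is `0`; s2 means the last 2 symbols are `01`; s3 means the last 3 symbols are `011`; s4 means the last 4 symbols are `0110`. Accept only at s4, where the string currently ends in `0110`.
A 5-state machine:
        0   1  
>  s0   s1  s0 
   s1   s1  s2 
   s2   s1  s3 
   s3   s4  s0 
 * s4   s1  s2 
(> = start, * = accepting)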